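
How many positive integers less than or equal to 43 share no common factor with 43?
42

43 = 43
φ(n) = n × ∏(1 - 1/p) for each prime p dividing n
φ(43) = 43 × (1 - 1/43) = 42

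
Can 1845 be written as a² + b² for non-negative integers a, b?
9² + 42² (a=9, b=42)

Factorization: 1845 = 3^2 × 5 × 41
By Fermat: n is sum of two squares iff every prime p ≡ 3 (mod 4) appears to even power.
All primes ≡ 3 (mod 4) appear to even power.
Search a = 0, 1, 2, … for 1845 - a² a perfect square: first hit at a = 9: 1845 - 81 = 1764 = 42².
1845 = 9² + 42² = 81 + 1764 ✓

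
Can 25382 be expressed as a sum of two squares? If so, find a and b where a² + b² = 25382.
Not possible

Factorization: 25382 = 2 × 7^3 × 37
By Fermat: n is sum of two squares iff every prime p ≡ 3 (mod 4) appears to even power.
Prime(s) ≡ 3 (mod 4) with odd exponent: [(7, 3)]
Therefore 25382 cannot be expressed as a² + b².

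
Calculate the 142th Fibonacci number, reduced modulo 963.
962

Matrix identity: Q^n = [[F_(n+1), F_n], [F_n, F_(n-1)]] with Q = [[1,1],[1,0]].
n = 142 = 10001110₂. Square-and-multiply, entries mod 963:
Q^1 = [[1,1],[1,0]]
Q^2 = (Q^1)² = [[2,1],[1,1]]
Q^4 = (Q^2)² = [[5,3],[3,2]]
Q^8 = (Q^4)² = [[34,21],[21,13]]
Q^17 = (Q^8)²·Q = [[658,634],[634,24]]
Q^35 = (Q^17)²·Q = [[0,962],[962,1]]
Q^71 = (Q^35)²·Q = [[0,1],[1,962]]
Q^142 = (Q^71)² = [[1,962],[962,2]]
F_142 mod 963 = Q^142[0][1] = 962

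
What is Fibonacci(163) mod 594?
563

Matrix identity: Q^n = [[F_(n+1), F_n], [F_n, F_(n-1)]] with Q = [[1,1],[1,0]].
n = 163 = 10100011₂. Square-and-multiply, entries mod 594:
Q^1 = [[1,1],[1,0]]
Q^2 = (Q^1)² = [[2,1],[1,1]]
Q^5 = (Q^2)²·Q = [[8,5],[5,3]]
Q^10 = (Q^5)² = [[89,55],[55,34]]
Q^20 = (Q^10)² = [[254,231],[231,23]]
Q^40 = (Q^20)² = [[265,429],[429,430]]
Q^81 = (Q^40)²·Q = [[1,34],[34,561]]
Q^163 = (Q^81)²·Q = [[69,563],[563,100]]
F_163 mod 594 = Q^163[0][1] = 563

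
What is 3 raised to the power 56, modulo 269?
5

Repeated squaring. Binary of 56 = 111000.
3^1 ≡ 3 (mod 269); 3^2 ≡ 9 (mod 269); 3^4 ≡ 81 (mod 269); 3^8 ≡ 105 (mod 269); 3^16 ≡ 265 (mod 269); 3^32 ≡ 16 (mod 269)
3^56 = 3^8 × 3^16 × 3^32 ≡ 5 (mod 269)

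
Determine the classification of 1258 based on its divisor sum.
deficient

Proper divisors of 1258: sum = 1 + 2 + 17 + 34 + 37 + 74 + 629 = 794
Since 794 < 1258, 1258 is deficient.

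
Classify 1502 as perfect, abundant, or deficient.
deficient

Proper divisors of 1502: sum = 1 + 2 + 751 = 754
Since 754 < 1502, 1502 is deficient.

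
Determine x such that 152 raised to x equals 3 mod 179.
30

Baby-step giant-step with step n = ⌈√179⌉ = 14.
Baby steps 152^j mod 179 (j:value) for j=0..13: 0:1, 1:152, 2:13, 3:7, 4:169, 5:91, 6:49, 7:109, 8:100, 9:164, 10:47, 11:163, 12:74, 13:150.
Giant-step multiplier: 152^(-14) ≡ 152^(178-14) = 152^164 ≡ 171 (mod 179).
Giant steps γ_i = 3·171^i mod 179: γ_0=3, γ_1=155, γ_2=13 (in table at j=2).
x = i·n + j = 2·14 + 2 = 30.
Check: 152^30 ≡ 3 (mod 179).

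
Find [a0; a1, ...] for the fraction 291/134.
[2; 5, 1, 4, 1, 3]

Euclidean algorithm steps:
291 = 2 × 134 + 23
134 = 5 × 23 + 19
23 = 1 × 19 + 4
19 = 4 × 4 + 3
4 = 1 × 3 + 1
3 = 3 × 1 + 0
Continued fraction: [2; 5, 1, 4, 1, 3]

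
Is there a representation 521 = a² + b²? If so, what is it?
11² + 20² (a=11, b=20)

Factorization: 521 = 521
By Fermat: n is sum of two squares iff every prime p ≡ 3 (mod 4) appears to even power.
All primes ≡ 3 (mod 4) appear to even power.
Search a = 0, 1, 2, … for 521 - a² a perfect square: first hit at a = 11: 521 - 121 = 400 = 20².
521 = 11² + 20² = 121 + 400 ✓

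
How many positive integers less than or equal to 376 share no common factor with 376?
184

376 = 2^3 × 47
φ(n) = n × ∏(1 - 1/p) for each prime p dividing n
φ(376) = 376 × (1 - 1/2) × (1 - 1/47) = 184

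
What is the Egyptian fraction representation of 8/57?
1/8 + 1/66 + 1/5016

Greedy algorithm:
8/57: ceiling(57/8) = 8, use 1/8
7/456: ceiling(456/7) = 66, use 1/66
1/5016: ceiling(5016/1) = 5016, use 1/5016
Result: 8/57 = 1/8 + 1/66 + 1/5016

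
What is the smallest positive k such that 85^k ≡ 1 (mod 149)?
37

149 is prime, so ord(85) divides φ(149) = 148.
Divisors of 148: 1, 2, 4, 37, 74, 148.
Repeated squaring: 85^1 ≡ 85, 85^2 ≡ 73, 85^4 ≡ 114, 85^8 ≡ 33, 85^16 ≡ 46, 85^32 ≡ 30, 85^64 ≡ 6, 85^128 ≡ 36 (mod 149).
Test 85^d mod 149 for each divisor d in increasing order:
85^1 ≡ 85
85^2 ≡ 73
85^4 ≡ 114
85^37 = 85^32·85^4·85^1 ≡ 1  ← first divisor giving 1
The order is 37.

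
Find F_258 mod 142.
110

Matrix identity: Q^n = [[F_(n+1), F_n], [F_n, F_(n-1)]] with Q = [[1,1],[1,0]].
n = 258 = 100000010₂. Square-and-multiply, entries mod 142:
Q^1 = [[1,1],[1,0]]
Q^2 = (Q^1)² = [[2,1],[1,1]]
Q^4 = (Q^2)² = [[5,3],[3,2]]
Q^8 = (Q^4)² = [[34,21],[21,13]]
Q^16 = (Q^8)² = [[35,135],[135,42]]
Q^32 = (Q^16)² = [[138,29],[29,109]]
Q^64 = (Q^32)² = [[5,63],[63,84]]
Q^129 = (Q^64)²·Q = [[87,18],[18,69]]
Q^258 = (Q^129)² = [[83,110],[110,115]]
F_258 mod 142 = Q^258[0][1] = 110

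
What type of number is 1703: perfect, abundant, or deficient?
deficient

Proper divisors of 1703: sum = 1 + 13 + 131 = 145
Since 145 < 1703, 1703 is deficient.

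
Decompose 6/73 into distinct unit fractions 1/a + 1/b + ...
1/13 + 1/190 + 1/180310

Greedy algorithm:
6/73: ceiling(73/6) = 13, use 1/13
5/949: ceiling(949/5) = 190, use 1/190
1/180310: ceiling(180310/1) = 180310, use 1/180310
Result: 6/73 = 1/13 + 1/190 + 1/180310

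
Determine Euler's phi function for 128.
64

128 = 2^7
φ(n) = n × ∏(1 - 1/p) for each prime p dividing n
φ(128) = 128 × (1 - 1/2) = 64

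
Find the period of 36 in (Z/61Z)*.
30

61 is prime, so ord(36) divides φ(61) = 60.
Divisors of 60: 1, 2, 3, 4, 5, 6, 10, 12, 15, 20, 30, 60.
Repeated squaring: 36^1 ≡ 36, 36^2 ≡ 15, 36^4 ≡ 42, 36^8 ≡ 56, 36^16 ≡ 25, 36^32 ≡ 15 (mod 61).
Test 36^d mod 61 for each divisor d in increasing order:
36^1 ≡ 36
36^2 ≡ 15
36^3 = 36^2·36^1 ≡ 52
36^4 ≡ 42
36^5 = 36^4·36^1 ≡ 48
36^6 = 36^4·36^2 ≡ 20
36^10 = 36^8·36^2 ≡ 47
36^12 = 36^8·36^4 ≡ 34
36^15 = 36^8·36^4·36^2·36^1 ≡ 60
36^20 = 36^16·36^4 ≡ 13
36^30 = 36^16·36^8·36^4·36^2 ≡ 1  ← first divisor giving 1
The order is 30.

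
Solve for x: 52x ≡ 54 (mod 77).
x ≡ 4 (mod 77)

gcd(52, 77) = 1, which divides 54, so solutions exist.
Find 52^(-1) mod 77 by the extended Euclidean algorithm:
77 = 1 × 52 + 25  ⟹  25 = (1)·77 + (-1)·52
52 = 2 × 25 + 2  ⟹  2 = (-2)·77 + (3)·52
25 = 12 × 2 + 1  ⟹  1 = (25)·77 + (-37)·52
So (-37)·52 ≡ 1 (mod 77), i.e. 52^(-1) ≡ -37 ≡ 40 (mod 77).
x ≡ 40 × 54 = 2160 ≡ 4 (mod 77).
Check: 52 × 4 = 208 ≡ 54 (mod 77).
Unique solution: x ≡ 4 (mod 77)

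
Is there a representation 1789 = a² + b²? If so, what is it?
5² + 42² (a=5, b=42)

Factorization: 1789 = 1789
By Fermat: n is sum of two squares iff every prime p ≡ 3 (mod 4) appears to even power.
All primes ≡ 3 (mod 4) appear to even power.
Search a = 0, 1, 2, … for 1789 - a² a perfect square: first hit at a = 5: 1789 - 25 = 1764 = 42².
1789 = 5² + 42² = 25 + 1764 ✓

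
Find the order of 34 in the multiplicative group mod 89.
4

89 is prime, so ord(34) divides φ(89) = 88.
Divisors of 88: 1, 2, 4, 8, 11, 22, 44, 88.
Repeated squaring: 34^1 ≡ 34, 34^2 ≡ 88, 34^4 ≡ 1, 34^8 ≡ 1, 34^16 ≡ 1, 34^32 ≡ 1, 34^64 ≡ 1 (mod 89).
Test 34^d mod 89 for each divisor d in increasing order:
34^1 ≡ 34
34^2 ≡ 88
34^4 ≡ 1  ← first divisor giving 1
The order is 4.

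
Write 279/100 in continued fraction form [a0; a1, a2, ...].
[2; 1, 3, 1, 3, 5]

Euclidean algorithm steps:
279 = 2 × 100 + 79
100 = 1 × 79 + 21
79 = 3 × 21 + 16
21 = 1 × 16 + 5
16 = 3 × 5 + 1
5 = 5 × 1 + 0
Continued fraction: [2; 1, 3, 1, 3, 5]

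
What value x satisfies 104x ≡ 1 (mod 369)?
110

gcd(104, 369) = 1, so the inverse exists.
Extended Euclidean algorithm on (369, 104):
369 = 3 × 104 + 57  ⟹  57 = (1)·369 + (-3)·104
104 = 1 × 57 + 47  ⟹  47 = (-1)·369 + (4)·104
57 = 1 × 47 + 10  ⟹  10 = (2)·369 + (-7)·104
47 = 4 × 10 + 7  ⟹  7 = (-9)·369 + (32)·104
10 = 1 × 7 + 3  ⟹  3 = (11)·369 + (-39)·104
7 = 2 × 3 + 1  ⟹  1 = (-31)·369 + (110)·104
So (110)·104 ≡ 1 (mod 369), i.e. 104^(-1) ≡ 110 (mod 369).
Check: 104 × 110 = 11440 ≡ 1 (mod 369)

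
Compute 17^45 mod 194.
117

Repeated squaring. Binary of 45 = 101101.
17^1 ≡ 17 (mod 194); 17^2 ≡ 95 (mod 194); 17^4 ≡ 101 (mod 194); 17^8 ≡ 113 (mod 194); 17^16 ≡ 159 (mod 194); 17^32 ≡ 61 (mod 194)
17^45 = 17^1 × 17^4 × 17^8 × 17^32 ≡ 117 (mod 194)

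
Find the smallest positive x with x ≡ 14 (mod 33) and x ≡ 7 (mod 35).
707

Using Chinese Remainder Theorem:
M = 33 × 35 = 1155
M1 = 35, M2 = 33
y1 = 35^(-1) mod 33 = 17
y2 = 33^(-1) mod 35 = 17
x = (14×35×17 + 7×33×17) mod 1155 = 707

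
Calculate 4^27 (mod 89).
45

Repeated squaring. Binary of 27 = 11011.
4^1 ≡ 4 (mod 89); 4^2 ≡ 16 (mod 89); 4^4 ≡ 78 (mod 89); 4^8 ≡ 32 (mod 89); 4^16 ≡ 45 (mod 89)
4^27 = 4^1 × 4^2 × 4^8 × 4^16 ≡ 45 (mod 89)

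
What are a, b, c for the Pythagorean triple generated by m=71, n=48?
(2737, 6816, 7345)

Euclid's formula: a = m² - n², b = 2mn, c = m² + n²
m = 71, n = 48
a = 71² - 48² = 5041 - 2304 = 2737
b = 2 × 71 × 48 = 6816
c = 71² + 48² = 5041 + 2304 = 7345
Verification: 2737² + 6816² = 7491169 + 46457856 = 53949025 = 7345² ✓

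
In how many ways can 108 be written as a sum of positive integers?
483502844

p(n) counts ways to write n as a sum of positive integers (order ignored).
Euler's pentagonal recurrence: p(k) = p(k-1) + p(k-2) - p(k-5) - p(k-7) + p(k-12) + p(k-15) - ... (offsets j(3j∓1)/2, signs ++--, p(0)=1, p(<0)=0).
DP table for k = 0..107: p(0)=1, p(1)=1, p(2)=2, p(3)=3, p(4)=5, p(5)=7, p(6)=11, p(7)=15, p(8)=22, p(9)=30, p(10)=42, p(11)=56, p(12)=77, p(13)=101, p(14)=135, p(15)=176, p(16)=231, p(17)=297, p(18)=385, p(19)=490, p(20)=627, p(21)=792, p(22)=1002, p(23)=1255, p(24)=1575, p(25)=1958, p(26)=2436, p(27)=3010, p(28)=3718, p(29)=4565, p(30)=5604, p(31)=6842, p(32)=8349, p(33)=10143, p(34)=12310, p(35)=14883, p(36)=17977, p(37)=21637, p(38)=26015, p(39)=31185, p(40)=37338, p(41)=44583, p(42)=53174, p(43)=63261, p(44)=75175, p(45)=89134, p(46)=105558, p(47)=124754, p(48)=147273, p(49)=173525, p(50)=204226, p(51)=239943, p(52)=281589, p(53)=329931, p(54)=386155, p(55)=451276, p(56)=526823, p(57)=614154, p(58)=715220, p(59)=831820, p(60)=966467, p(61)=1121505, p(62)=1300156, p(63)=1505499, p(64)=1741630, p(65)=2012558, p(66)=2323520, p(67)=2679689, p(68)=3087735, p(69)=3554345, p(70)=4087968, p(71)=4697205, p(72)=5392783, p(73)=6185689, p(74)=7089500, p(75)=8118264, p(76)=9289091, p(77)=10619863, p(78)=12132164, p(79)=13848650, p(80)=15796476, p(81)=18004327, p(82)=20506255, p(83)=23338469, p(84)=26543660, p(85)=30167357, p(86)=34262962, p(87)=38887673, p(88)=44108109, p(89)=49995925, p(90)=56634173, p(91)=64112359, p(92)=72533807, p(93)=82010177, p(94)=92669720, p(95)=104651419, p(96)=118114304, p(97)=133230930, p(98)=150198136, p(99)=169229875, p(100)=190569292, p(101)=214481126, p(102)=241265379, p(103)=271248950, p(104)=304801365, p(105)=342325709, p(106)=384276336, p(107)=431149389.
Final step: p(108) = p(107) + p(106) - p(103) - p(101) + p(96) + p(93) - p(86) - p(82) + p(73) + p(68) - p(57) - p(51) + p(38) + p(31) - p(16) - p(8)
= 431149389 + 384276336 - 271248950 - 214481126 + 118114304 + 82010177 - 34262962 - 20506255 + 6185689 + 3087735 - 614154 - 239943 + 26015 + 6842 - 231 - 22
= 483502844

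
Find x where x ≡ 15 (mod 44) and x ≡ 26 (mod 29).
983

Using Chinese Remainder Theorem:
M = 44 × 29 = 1276
M1 = 29, M2 = 44
y1 = 29^(-1) mod 44 = 41
y2 = 44^(-1) mod 29 = 2
x = (15×29×41 + 26×44×2) mod 1276 = 983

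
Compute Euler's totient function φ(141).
92

141 = 3 × 47
φ(n) = n × ∏(1 - 1/p) for each prime p dividing n
φ(141) = 141 × (1 - 1/3) × (1 - 1/47) = 92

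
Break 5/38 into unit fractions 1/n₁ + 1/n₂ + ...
1/8 + 1/152

Greedy algorithm:
5/38: ceiling(38/5) = 8, use 1/8
1/152: ceiling(152/1) = 152, use 1/152
Result: 5/38 = 1/8 + 1/152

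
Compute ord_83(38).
41

83 is prime, so ord(38) divides φ(83) = 82.
Divisors of 82: 1, 2, 41, 82.
Repeated squaring: 38^1 ≡ 38, 38^2 ≡ 33, 38^4 ≡ 10, 38^8 ≡ 17, 38^16 ≡ 40, 38^32 ≡ 23, 38^64 ≡ 31 (mod 83).
Test 38^d mod 83 for each divisor d in increasing order:
38^1 ≡ 38
38^2 ≡ 33
38^41 = 38^32·38^8·38^1 ≡ 1  ← first divisor giving 1
The order is 41.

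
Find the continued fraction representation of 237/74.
[3; 4, 1, 14]

Euclidean algorithm steps:
237 = 3 × 74 + 15
74 = 4 × 15 + 14
15 = 1 × 14 + 1
14 = 14 × 1 + 0
Continued fraction: [3; 4, 1, 14]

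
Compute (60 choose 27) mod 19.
0

Using Lucas' theorem:
Write n=60 and k=27 in base 19:
n in base 19: [3, 3]
k in base 19: [1, 8]
C(60,27) mod 19 = ∏ C(n_i, k_i) mod 19
Digit binomials (mod 19): C(3,1) = 3; C(3,8) = 0 (k_i > n_i)
Product: 3 × 0 = 0 ≡ 0 (mod 19)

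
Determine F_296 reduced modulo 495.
327

Matrix identity: Q^n = [[F_(n+1), F_n], [F_n, F_(n-1)]] with Q = [[1,1],[1,0]].
n = 296 = 100101000₂. Square-and-multiply, entries mod 495:
Q^1 = [[1,1],[1,0]]
Q^2 = (Q^1)² = [[2,1],[1,1]]
Q^4 = (Q^2)² = [[5,3],[3,2]]
Q^9 = (Q^4)²·Q = [[55,34],[34,21]]
Q^18 = (Q^9)² = [[221,109],[109,112]]
Q^37 = (Q^18)²·Q = [[494,332],[332,162]]
Q^74 = (Q^37)² = [[335,487],[487,343]]
Q^148 = (Q^74)² = [[419,21],[21,398]]
Q^296 = (Q^148)² = [[277,327],[327,445]]
F_296 mod 495 = Q^296[0][1] = 327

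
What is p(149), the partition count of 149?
37027355200

p(n) counts ways to write n as a sum of positive integers (order ignored).
Euler's pentagonal recurrence: p(k) = p(k-1) + p(k-2) - p(k-5) - p(k-7) + p(k-12) + p(k-15) - ... (offsets j(3j∓1)/2, signs ++--, p(0)=1, p(<0)=0).
DP table for k = 0..148: p(0)=1, p(1)=1, p(2)=2, p(3)=3, p(4)=5, p(5)=7, p(6)=11, p(7)=15, p(8)=22, p(9)=30, p(10)=42, p(11)=56, p(12)=77, p(13)=101, p(14)=135, p(15)=176, p(16)=231, p(17)=297, p(18)=385, p(19)=490, p(20)=627, p(21)=792, p(22)=1002, p(23)=1255, p(24)=1575, p(25)=1958, p(26)=2436, p(27)=3010, p(28)=3718, p(29)=4565, p(30)=5604, p(31)=6842, p(32)=8349, p(33)=10143, p(34)=12310, p(35)=14883, p(36)=17977, p(37)=21637, p(38)=26015, p(39)=31185, p(40)=37338, p(41)=44583, p(42)=53174, p(43)=63261, p(44)=75175, p(45)=89134, p(46)=105558, p(47)=124754, p(48)=147273, p(49)=173525, p(50)=204226, p(51)=239943, p(52)=281589, p(53)=329931, p(54)=386155, p(55)=451276, p(56)=526823, p(57)=614154, p(58)=715220, p(59)=831820, p(60)=966467, p(61)=1121505, p(62)=1300156, p(63)=1505499, p(64)=1741630, p(65)=2012558, p(66)=2323520, p(67)=2679689, p(68)=3087735, p(69)=3554345, p(70)=4087968, p(71)=4697205, p(72)=5392783, p(73)=6185689, p(74)=7089500, p(75)=8118264, p(76)=9289091, p(77)=10619863, p(78)=12132164, p(79)=13848650, p(80)=15796476, p(81)=18004327, p(82)=20506255, p(83)=23338469, p(84)=26543660, p(85)=30167357, p(86)=34262962, p(87)=38887673, p(88)=44108109, p(89)=49995925, p(90)=56634173, p(91)=64112359, p(92)=72533807, p(93)=82010177, p(94)=92669720, p(95)=104651419, p(96)=118114304, p(97)=133230930, p(98)=150198136, p(99)=169229875, p(100)=190569292, p(101)=214481126, p(102)=241265379, p(103)=271248950, p(104)=304801365, p(105)=342325709, p(106)=384276336, p(107)=431149389, p(108)=483502844, p(109)=541946240, p(110)=607163746, p(111)=679903203, p(112)=761002156, p(113)=851376628, p(114)=952050665, p(115)=1064144451, p(116)=1188908248, p(117)=1327710076, p(118)=1482074143, p(119)=1653668665, p(120)=1844349560, p(121)=2056148051, p(122)=2291320912, p(123)=2552338241, p(124)=2841940500, p(125)=3163127352, p(126)=3519222692, p(127)=3913864295, p(128)=4351078600, p(129)=4835271870, p(130)=5371315400, p(131)=5964539504, p(132)=6620830889, p(133)=7346629512, p(134)=8149040695, p(135)=9035836076, p(136)=10015581680, p(137)=11097645016, p(138)=12292341831, p(139)=13610949895, p(140)=15065878135, p(141)=16670689208, p(142)=18440293320, p(143)=20390982757, p(144)=22540654445, p(145)=24908858009, p(146)=27517052599, p(147)=30388671978, p(148)=33549419497.
Final step: p(149) = p(148) + p(147) - p(144) - p(142) + p(137) + p(134) - p(127) - p(123) + p(114) + p(109) - p(98) - p(92) + p(79) + p(72) - p(57) - p(49) + p(32) + p(23) - p(4)
= 33549419497 + 30388671978 - 22540654445 - 18440293320 + 11097645016 + 8149040695 - 3913864295 - 2552338241 + 952050665 + 541946240 - 150198136 - 72533807 + 13848650 + 5392783 - 614154 - 173525 + 8349 + 1255 - 5
= 37027355200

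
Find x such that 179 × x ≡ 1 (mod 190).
69

gcd(179, 190) = 1, so the inverse exists.
Extended Euclidean algorithm on (190, 179):
190 = 1 × 179 + 11  ⟹  11 = (1)·190 + (-1)·179
179 = 16 × 11 + 3  ⟹  3 = (-16)·190 + (17)·179
11 = 3 × 3 + 2  ⟹  2 = (49)·190 + (-52)·179
3 = 1 × 2 + 1  ⟹  1 = (-65)·190 + (69)·179
So (69)·179 ≡ 1 (mod 190), i.e. 179^(-1) ≡ 69 (mod 190).
Check: 179 × 69 = 12351 ≡ 1 (mod 190)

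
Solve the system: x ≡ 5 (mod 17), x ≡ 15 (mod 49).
260

Using Chinese Remainder Theorem:
M = 17 × 49 = 833
M1 = 49, M2 = 17
y1 = 49^(-1) mod 17 = 8
y2 = 17^(-1) mod 49 = 26
x = (5×49×8 + 15×17×26) mod 833 = 260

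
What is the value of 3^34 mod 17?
9

Repeated squaring. Binary of 34 = 100010.
3^1 ≡ 3 (mod 17); 3^2 ≡ 9 (mod 17); 3^4 ≡ 13 (mod 17); 3^8 ≡ 16 (mod 17); 3^16 ≡ 1 (mod 17); 3^32 ≡ 1 (mod 17)
3^34 = 3^2 × 3^32 ≡ 9 (mod 17)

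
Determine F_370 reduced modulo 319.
66

Matrix identity: Q^n = [[F_(n+1), F_n], [F_n, F_(n-1)]] with Q = [[1,1],[1,0]].
n = 370 = 101110010₂. Square-and-multiply, entries mod 319:
Q^1 = [[1,1],[1,0]]
Q^2 = (Q^1)² = [[2,1],[1,1]]
Q^5 = (Q^2)²·Q = [[8,5],[5,3]]
Q^11 = (Q^5)²·Q = [[144,89],[89,55]]
Q^23 = (Q^11)²·Q = [[113,266],[266,166]]
Q^46 = (Q^23)² = [[266,206],[206,60]]
Q^92 = (Q^46)² = [[266,166],[166,100]]
Q^185 = (Q^92)²·Q = [[206,60],[60,146]]
Q^370 = (Q^185)² = [[100,66],[66,34]]
F_370 mod 319 = Q^370[0][1] = 66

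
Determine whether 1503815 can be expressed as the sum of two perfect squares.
Not possible

Factorization: 1503815 = 5 × 67^3
By Fermat: n is sum of two squares iff every prime p ≡ 3 (mod 4) appears to even power.
Prime(s) ≡ 3 (mod 4) with odd exponent: [(67, 3)]
Therefore 1503815 cannot be expressed as a² + b².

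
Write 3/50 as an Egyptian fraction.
1/17 + 1/850

Greedy algorithm:
3/50: ceiling(50/3) = 17, use 1/17
1/850: ceiling(850/1) = 850, use 1/850
Result: 3/50 = 1/17 + 1/850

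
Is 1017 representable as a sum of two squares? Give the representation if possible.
21² + 24² (a=21, b=24)

Factorization: 1017 = 3^2 × 113
By Fermat: n is sum of two squares iff every prime p ≡ 3 (mod 4) appears to even power.
All primes ≡ 3 (mod 4) appear to even power.
Search a = 0, 1, 2, … for 1017 - a² a perfect square: first hit at a = 21: 1017 - 441 = 576 = 24².
1017 = 21² + 24² = 441 + 576 ✓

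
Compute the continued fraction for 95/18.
[5; 3, 1, 1, 2]

Euclidean algorithm steps:
95 = 5 × 18 + 5
18 = 3 × 5 + 3
5 = 1 × 3 + 2
3 = 1 × 2 + 1
2 = 2 × 1 + 0
Continued fraction: [5; 3, 1, 1, 2]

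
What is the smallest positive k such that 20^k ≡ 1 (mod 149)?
74

149 is prime, so ord(20) divides φ(149) = 148.
Divisors of 148: 1, 2, 4, 37, 74, 148.
Repeated squaring: 20^1 ≡ 20, 20^2 ≡ 102, 20^4 ≡ 123, 20^8 ≡ 80, 20^16 ≡ 142, 20^32 ≡ 49, 20^64 ≡ 17, 20^128 ≡ 140 (mod 149).
Test 20^d mod 149 for each divisor d in increasing order:
20^1 ≡ 20
20^2 ≡ 102
20^4 ≡ 123
20^37 = 20^32·20^4·20^1 ≡ 148
20^74 = 20^64·20^8·20^2 ≡ 1  ← first divisor giving 1
The order is 74.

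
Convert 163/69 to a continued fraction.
[2; 2, 1, 3, 6]

Euclidean algorithm steps:
163 = 2 × 69 + 25
69 = 2 × 25 + 19
25 = 1 × 19 + 6
19 = 3 × 6 + 1
6 = 6 × 1 + 0
Continued fraction: [2; 2, 1, 3, 6]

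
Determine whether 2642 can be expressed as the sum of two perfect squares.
31² + 41² (a=31, b=41)

Factorization: 2642 = 2 × 1321
By Fermat: n is sum of two squares iff every prime p ≡ 3 (mod 4) appears to even power.
All primes ≡ 3 (mod 4) appear to even power.
Search a = 0, 1, 2, … for 2642 - a² a perfect square: first hit at a = 31: 2642 - 961 = 1681 = 41².
2642 = 31² + 41² = 961 + 1681 ✓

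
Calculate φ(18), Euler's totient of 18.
6

18 = 2 × 3^2
φ(n) = n × ∏(1 - 1/p) for each prime p dividing n
φ(18) = 18 × (1 - 1/2) × (1 - 1/3) = 6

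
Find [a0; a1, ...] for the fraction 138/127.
[1; 11, 1, 1, 5]

Euclidean algorithm steps:
138 = 1 × 127 + 11
127 = 11 × 11 + 6
11 = 1 × 6 + 5
6 = 1 × 5 + 1
5 = 5 × 1 + 0
Continued fraction: [1; 11, 1, 1, 5]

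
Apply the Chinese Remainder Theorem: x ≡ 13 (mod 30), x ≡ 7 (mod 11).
73

Using Chinese Remainder Theorem:
M = 30 × 11 = 330
M1 = 11, M2 = 30
y1 = 11^(-1) mod 30 = 11
y2 = 30^(-1) mod 11 = 7
x = (13×11×11 + 7×30×7) mod 330 = 73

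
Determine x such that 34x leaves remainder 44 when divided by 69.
x ≡ 50 (mod 69)

gcd(34, 69) = 1, which divides 44, so solutions exist.
Find 34^(-1) mod 69 by the extended Euclidean algorithm:
69 = 2 × 34 + 1  ⟹  1 = (1)·69 + (-2)·34
So (-2)·34 ≡ 1 (mod 69), i.e. 34^(-1) ≡ -2 ≡ 67 (mod 69).
x ≡ 67 × 44 = 2948 ≡ 50 (mod 69).
Check: 34 × 50 = 1700 ≡ 44 (mod 69).
Unique solution: x ≡ 50 (mod 69)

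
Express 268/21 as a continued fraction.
[12; 1, 3, 5]

Euclidean algorithm steps:
268 = 12 × 21 + 16
21 = 1 × 16 + 5
16 = 3 × 5 + 1
5 = 5 × 1 + 0
Continued fraction: [12; 1, 3, 5]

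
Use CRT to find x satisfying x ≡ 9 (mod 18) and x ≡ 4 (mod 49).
837

Using Chinese Remainder Theorem:
M = 18 × 49 = 882
M1 = 49, M2 = 18
y1 = 49^(-1) mod 18 = 7
y2 = 18^(-1) mod 49 = 30
x = (9×49×7 + 4×18×30) mod 882 = 837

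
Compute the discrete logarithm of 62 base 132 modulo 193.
76

Baby-step giant-step with step n = ⌈√193⌉ = 14.
Baby steps 132^j mod 193 (j:value) for j=0..13: 0:1, 1:132, 2:54, 3:180, 4:21, 5:70, 6:169, 7:113, 8:55, 9:119, 10:75, 11:57, 12:190, 13:183.
Giant-step multiplier: 132^(-14) ≡ 132^(192-14) = 132^178 ≡ 137 (mod 193).
Giant steps γ_i = 62·137^i mod 193: γ_0=62, γ_1=2, γ_2=81, γ_3=96, γ_4=28, γ_5=169 (in table at j=6).
x = i·n + j = 5·14 + 6 = 76.
Check: 132^76 ≡ 62 (mod 193).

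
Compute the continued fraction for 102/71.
[1; 2, 3, 2, 4]

Euclidean algorithm steps:
102 = 1 × 71 + 31
71 = 2 × 31 + 9
31 = 3 × 9 + 4
9 = 2 × 4 + 1
4 = 4 × 1 + 0
Continued fraction: [1; 2, 3, 2, 4]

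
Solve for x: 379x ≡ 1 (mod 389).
350

gcd(379, 389) = 1, so the inverse exists.
Extended Euclidean algorithm on (389, 379):
389 = 1 × 379 + 10  ⟹  10 = (1)·389 + (-1)·379
379 = 37 × 10 + 9  ⟹  9 = (-37)·389 + (38)·379
10 = 1 × 9 + 1  ⟹  1 = (38)·389 + (-39)·379
So (-39)·379 ≡ 1 (mod 389), i.e. 379^(-1) ≡ -39 ≡ 350 (mod 389).
Check: 379 × 350 = 132650 ≡ 1 (mod 389)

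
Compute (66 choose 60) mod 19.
8

Using Lucas' theorem:
Write n=66 and k=60 in base 19:
n in base 19: [3, 9]
k in base 19: [3, 3]
C(66,60) mod 19 = ∏ C(n_i, k_i) mod 19
Digit binomials (mod 19): C(3,3) = 1; C(9,3) = 84 ≡ 8
Product: 1 × 8 = 8 ≡ 8 (mod 19)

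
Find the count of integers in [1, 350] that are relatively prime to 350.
120

350 = 2 × 5^2 × 7
φ(n) = n × ∏(1 - 1/p) for each prime p dividing n
φ(350) = 350 × (1 - 1/2) × (1 - 1/5) × (1 - 1/7) = 120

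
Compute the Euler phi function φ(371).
312

371 = 7 × 53
φ(n) = n × ∏(1 - 1/p) for each prime p dividing n
φ(371) = 371 × (1 - 1/7) × (1 - 1/53) = 312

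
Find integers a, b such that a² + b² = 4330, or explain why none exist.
19² + 63² (a=19, b=63)

Factorization: 4330 = 2 × 5 × 433
By Fermat: n is sum of two squares iff every prime p ≡ 3 (mod 4) appears to even power.
All primes ≡ 3 (mod 4) appear to even power.
Search a = 0, 1, 2, … for 4330 - a² a perfect square: first hit at a = 19: 4330 - 361 = 3969 = 63².
4330 = 19² + 63² = 361 + 3969 ✓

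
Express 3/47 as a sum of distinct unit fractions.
1/16 + 1/752

Greedy algorithm:
3/47: ceiling(47/3) = 16, use 1/16
1/752: ceiling(752/1) = 752, use 1/752
Result: 3/47 = 1/16 + 1/752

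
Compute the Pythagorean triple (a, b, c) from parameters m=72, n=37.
(3815, 5328, 6553)

Euclid's formula: a = m² - n², b = 2mn, c = m² + n²
m = 72, n = 37
a = 72² - 37² = 5184 - 1369 = 3815
b = 2 × 72 × 37 = 5328
c = 72² + 37² = 5184 + 1369 = 6553
Verification: 3815² + 5328² = 14554225 + 28387584 = 42941809 = 6553² ✓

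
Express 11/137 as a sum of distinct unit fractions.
1/13 + 1/297 + 1/528957

Greedy algorithm:
11/137: ceiling(137/11) = 13, use 1/13
6/1781: ceiling(1781/6) = 297, use 1/297
1/528957: ceiling(528957/1) = 528957, use 1/528957
Result: 11/137 = 1/13 + 1/297 + 1/528957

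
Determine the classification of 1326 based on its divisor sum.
abundant

Proper divisors of 1326: sum = 1 + 2 + 3 + 6 + 13 + 17 + 26 + 34 + 39 + 51 + 78 + 102 + 221 + 442 + 663 = 1698
Since 1698 > 1326, 1326 is abundant.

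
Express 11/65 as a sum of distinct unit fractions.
1/6 + 1/390

Greedy algorithm:
11/65: ceiling(65/11) = 6, use 1/6
1/390: ceiling(390/1) = 390, use 1/390
Result: 11/65 = 1/6 + 1/390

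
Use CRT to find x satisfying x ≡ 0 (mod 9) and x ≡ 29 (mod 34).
63

Using Chinese Remainder Theorem:
M = 9 × 34 = 306
M1 = 34, M2 = 9
y1 = 34^(-1) mod 9 = 4
y2 = 9^(-1) mod 34 = 19
x = (0×34×4 + 29×9×19) mod 306 = 63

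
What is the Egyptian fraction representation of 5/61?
1/13 + 1/199 + 1/52603 + 1/4150560811 + 1/34454310087467394631

Greedy algorithm:
5/61: ceiling(61/5) = 13, use 1/13
4/793: ceiling(793/4) = 199, use 1/199
3/157807: ceiling(157807/3) = 52603, use 1/52603
2/8301121621: ceiling(8301121621/2) = 4150560811, use 1/4150560811
1/34454310087467394631: ceiling(34454310087467394631/1) = 34454310087467394631, use 1/34454310087467394631
Result: 5/61 = 1/13 + 1/199 + 1/52603 + 1/4150560811 + 1/34454310087467394631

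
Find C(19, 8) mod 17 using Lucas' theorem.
0

Using Lucas' theorem:
Write n=19 and k=8 in base 17:
n in base 17: [1, 2]
k in base 17: [0, 8]
C(19,8) mod 17 = ∏ C(n_i, k_i) mod 17
Digit binomials (mod 17): C(1,0) = 1; C(2,8) = 0 (k_i > n_i)
Product: 1 × 0 = 0 ≡ 0 (mod 17)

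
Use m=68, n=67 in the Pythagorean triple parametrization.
(135, 9112, 9113)

Euclid's formula: a = m² - n², b = 2mn, c = m² + n²
m = 68, n = 67
a = 68² - 67² = 4624 - 4489 = 135
b = 2 × 68 × 67 = 9112
c = 68² + 67² = 4624 + 4489 = 9113
Verification: 135² + 9112² = 18225 + 83028544 = 83046769 = 9113² ✓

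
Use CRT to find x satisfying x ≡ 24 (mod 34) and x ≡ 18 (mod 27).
126

Using Chinese Remainder Theorem:
M = 34 × 27 = 918
M1 = 27, M2 = 34
y1 = 27^(-1) mod 34 = 29
y2 = 34^(-1) mod 27 = 4
x = (24×27×29 + 18×34×4) mod 918 = 126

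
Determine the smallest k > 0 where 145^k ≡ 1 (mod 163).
81

163 is prime, so ord(145) divides φ(163) = 162.
Divisors of 162: 1, 2, 3, 6, 9, 18, 27, 54, 81, 162.
Repeated squaring: 145^1 ≡ 145, 145^2 ≡ 161, 145^4 ≡ 4, 145^8 ≡ 16, 145^16 ≡ 93, 145^32 ≡ 10, 145^64 ≡ 100, 145^128 ≡ 57 (mod 163).
Test 145^d mod 163 for each divisor d in increasing order:
145^1 ≡ 145
145^2 ≡ 161
145^3 = 145^2·145^1 ≡ 36
145^6 = 145^4·145^2 ≡ 155
145^9 = 145^8·145^1 ≡ 38
145^18 = 145^16·145^2 ≡ 140
145^27 = 145^16·145^8·145^2·145^1 ≡ 104
145^54 = 145^32·145^16·145^4·145^2 ≡ 58
145^81 = 145^64·145^16·145^1 ≡ 1  ← first divisor giving 1
The order is 81.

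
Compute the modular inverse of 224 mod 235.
64

gcd(224, 235) = 1, so the inverse exists.
Extended Euclidean algorithm on (235, 224):
235 = 1 × 224 + 11  ⟹  11 = (1)·235 + (-1)·224
224 = 20 × 11 + 4  ⟹  4 = (-20)·235 + (21)·224
11 = 2 × 4 + 3  ⟹  3 = (41)·235 + (-43)·224
4 = 1 × 3 + 1  ⟹  1 = (-61)·235 + (64)·224
So (64)·224 ≡ 1 (mod 235), i.e. 224^(-1) ≡ 64 (mod 235).
Check: 224 × 64 = 14336 ≡ 1 (mod 235)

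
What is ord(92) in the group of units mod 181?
36

181 is prime, so ord(92) divides φ(181) = 180.
Divisors of 180: 1, 2, 3, 4, 5, 6, 9, 10, 12, 15, 18, 20, 30, 36, 45, 60, 90, 180.
Repeated squaring: 92^1 ≡ 92, 92^2 ≡ 138, 92^4 ≡ 39, 92^8 ≡ 73, 92^16 ≡ 80, 92^32 ≡ 65, 92^64 ≡ 62, 92^128 ≡ 43 (mod 181).
Test 92^d mod 181 for each divisor d in increasing order:
92^1 ≡ 92
92^2 ≡ 138
92^3 = 92^2·92^1 ≡ 26
92^4 ≡ 39
92^5 = 92^4·92^1 ≡ 149
92^6 = 92^4·92^2 ≡ 133
92^9 = 92^8·92^1 ≡ 19
92^10 = 92^8·92^2 ≡ 119
92^12 = 92^8·92^4 ≡ 132
92^15 = 92^8·92^4·92^2·92^1 ≡ 174
92^18 = 92^16·92^2 ≡ 180
92^20 = 92^16·92^4 ≡ 43
92^30 = 92^16·92^8·92^4·92^2 ≡ 49
92^36 = 92^32·92^4 ≡ 1  ← first divisor giving 1
The order is 36.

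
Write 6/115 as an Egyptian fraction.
1/20 + 1/460

Greedy algorithm:
6/115: ceiling(115/6) = 20, use 1/20
1/460: ceiling(460/1) = 460, use 1/460
Result: 6/115 = 1/20 + 1/460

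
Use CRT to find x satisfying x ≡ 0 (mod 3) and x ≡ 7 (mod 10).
27

Using Chinese Remainder Theorem:
M = 3 × 10 = 30
M1 = 10, M2 = 3
y1 = 10^(-1) mod 3 = 1
y2 = 3^(-1) mod 10 = 7
x = (0×10×1 + 7×3×7) mod 30 = 27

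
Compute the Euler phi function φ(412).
204

412 = 2^2 × 103
φ(n) = n × ∏(1 - 1/p) for each prime p dividing n
φ(412) = 412 × (1 - 1/2) × (1 - 1/103) = 204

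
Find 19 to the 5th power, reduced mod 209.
76

Repeated squaring. Binary of 5 = 101.
19^1 ≡ 19 (mod 209); 19^2 ≡ 152 (mod 209); 19^4 ≡ 114 (mod 209)
19^5 = 19^1 × 19^4 ≡ 76 (mod 209)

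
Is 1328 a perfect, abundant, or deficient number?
deficient

Proper divisors of 1328: sum = 1 + 2 + 4 + 8 + 16 + 83 + 166 + 332 + 664 = 1276
Since 1276 < 1328, 1328 is deficient.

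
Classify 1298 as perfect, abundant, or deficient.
deficient

Proper divisors of 1298: sum = 1 + 2 + 11 + 22 + 59 + 118 + 649 = 862
Since 862 < 1298, 1298 is deficient.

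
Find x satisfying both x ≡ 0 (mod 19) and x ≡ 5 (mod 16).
133

Using Chinese Remainder Theorem:
M = 19 × 16 = 304
M1 = 16, M2 = 19
y1 = 16^(-1) mod 19 = 6
y2 = 19^(-1) mod 16 = 11
x = (0×16×6 + 5×19×11) mod 304 = 133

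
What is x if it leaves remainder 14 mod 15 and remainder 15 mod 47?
344

Using Chinese Remainder Theorem:
M = 15 × 47 = 705
M1 = 47, M2 = 15
y1 = 47^(-1) mod 15 = 8
y2 = 15^(-1) mod 47 = 22
x = (14×47×8 + 15×15×22) mod 705 = 344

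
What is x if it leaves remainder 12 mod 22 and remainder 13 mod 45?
958

Using Chinese Remainder Theorem:
M = 22 × 45 = 990
M1 = 45, M2 = 22
y1 = 45^(-1) mod 22 = 1
y2 = 22^(-1) mod 45 = 43
x = (12×45×1 + 13×22×43) mod 990 = 958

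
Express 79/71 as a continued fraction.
[1; 8, 1, 7]

Euclidean algorithm steps:
79 = 1 × 71 + 8
71 = 8 × 8 + 7
8 = 1 × 7 + 1
7 = 7 × 1 + 0
Continued fraction: [1; 8, 1, 7]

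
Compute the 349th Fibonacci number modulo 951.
347

Matrix identity: Q^n = [[F_(n+1), F_n], [F_n, F_(n-1)]] with Q = [[1,1],[1,0]].
n = 349 = 101011101₂. Square-and-multiply, entries mod 951:
Q^1 = [[1,1],[1,0]]
Q^2 = (Q^1)² = [[2,1],[1,1]]
Q^5 = (Q^2)²·Q = [[8,5],[5,3]]
Q^10 = (Q^5)² = [[89,55],[55,34]]
Q^21 = (Q^10)²·Q = [[593,485],[485,108]]
Q^43 = (Q^21)²·Q = [[585,107],[107,478]]
Q^87 = (Q^43)²·Q = [[474,853],[853,572]]
Q^174 = (Q^87)² = [[334,200],[200,134]]
Q^349 = (Q^174)²·Q = [[749,347],[347,402]]
F_349 mod 951 = Q^349[0][1] = 347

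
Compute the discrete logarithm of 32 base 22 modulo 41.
10

Baby-step giant-step with step n = ⌈√41⌉ = 7.
Baby steps 22^j mod 41 (j:value) for j=0..6: 0:1, 1:22, 2:33, 3:29, 4:23, 5:14, 6:21.
Giant-step multiplier: 22^(-7) ≡ 22^(40-7) = 22^33 ≡ 15 (mod 41).
Giant steps γ_i = 32·15^i mod 41: γ_0=32, γ_1=29 (in table at j=3).
x = i·n + j = 1·7 + 3 = 10.
Check: 22^10 ≡ 32 (mod 41).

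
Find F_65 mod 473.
148

Matrix identity: Q^n = [[F_(n+1), F_n], [F_n, F_(n-1)]] with Q = [[1,1],[1,0]].
n = 65 = 1000001₂. Square-and-multiply, entries mod 473:
Q^1 = [[1,1],[1,0]]
Q^2 = (Q^1)² = [[2,1],[1,1]]
Q^4 = (Q^2)² = [[5,3],[3,2]]
Q^8 = (Q^4)² = [[34,21],[21,13]]
Q^16 = (Q^8)² = [[178,41],[41,137]]
Q^32 = (Q^16)² = [[255,144],[144,111]]
Q^65 = (Q^32)²·Q = [[349,148],[148,201]]
F_65 mod 473 = Q^65[0][1] = 148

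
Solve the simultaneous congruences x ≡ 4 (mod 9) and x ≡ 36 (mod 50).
436

Using Chinese Remainder Theorem:
M = 9 × 50 = 450
M1 = 50, M2 = 9
y1 = 50^(-1) mod 9 = 2
y2 = 9^(-1) mod 50 = 39
x = (4×50×2 + 36×9×39) mod 450 = 436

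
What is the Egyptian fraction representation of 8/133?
1/17 + 1/754 + 1/1704794

Greedy algorithm:
8/133: ceiling(133/8) = 17, use 1/17
3/2261: ceiling(2261/3) = 754, use 1/754
1/1704794: ceiling(1704794/1) = 1704794, use 1/1704794
Result: 8/133 = 1/17 + 1/754 + 1/1704794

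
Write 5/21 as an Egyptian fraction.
1/5 + 1/27 + 1/945

Greedy algorithm:
5/21: ceiling(21/5) = 5, use 1/5
4/105: ceiling(105/4) = 27, use 1/27
1/945: ceiling(945/1) = 945, use 1/945
Result: 5/21 = 1/5 + 1/27 + 1/945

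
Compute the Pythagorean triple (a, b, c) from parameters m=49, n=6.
(2365, 588, 2437)

Euclid's formula: a = m² - n², b = 2mn, c = m² + n²
m = 49, n = 6
a = 49² - 6² = 2401 - 36 = 2365
b = 2 × 49 × 6 = 588
c = 49² + 6² = 2401 + 36 = 2437
Verification: 2365² + 588² = 5593225 + 345744 = 5938969 = 2437² ✓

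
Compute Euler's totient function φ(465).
240

465 = 3 × 5 × 31
φ(n) = n × ∏(1 - 1/p) for each prime p dividing n
φ(465) = 465 × (1 - 1/3) × (1 - 1/5) × (1 - 1/31) = 240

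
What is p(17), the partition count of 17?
297

p(n) counts ways to write n as a sum of positive integers (order ignored).
Euler's pentagonal recurrence: p(k) = p(k-1) + p(k-2) - p(k-5) - p(k-7) + p(k-12) + p(k-15) - ... (offsets j(3j∓1)/2, signs ++--, p(0)=1, p(<0)=0).
DP table for k = 0..16: p(0)=1, p(1)=1, p(2)=2, p(3)=3, p(4)=5, p(5)=7, p(6)=11, p(7)=15, p(8)=22, p(9)=30, p(10)=42, p(11)=56, p(12)=77, p(13)=101, p(14)=135, p(15)=176, p(16)=231.
Final step: p(17) = p(16) + p(15) - p(12) - p(10) + p(5) + p(2)
= 231 + 176 - 77 - 42 + 7 + 2
= 297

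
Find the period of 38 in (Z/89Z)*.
88

89 is prime, so ord(38) divides φ(89) = 88.
Divisors of 88: 1, 2, 4, 8, 11, 22, 44, 88.
Repeated squaring: 38^1 ≡ 38, 38^2 ≡ 20, 38^4 ≡ 44, 38^8 ≡ 67, 38^16 ≡ 39, 38^32 ≡ 8, 38^64 ≡ 64 (mod 89).
Test 38^d mod 89 for each divisor d in increasing order:
38^1 ≡ 38
38^2 ≡ 20
38^4 ≡ 44
38^8 ≡ 67
38^11 = 38^8·38^2·38^1 ≡ 12
38^22 = 38^16·38^4·38^2 ≡ 55
38^44 = 38^32·38^8·38^4 ≡ 88
38^88 = 38^64·38^16·38^8 ≡ 1  ← first divisor giving 1
The order is 88.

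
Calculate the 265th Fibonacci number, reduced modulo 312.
25

Matrix identity: Q^n = [[F_(n+1), F_n], [F_n, F_(n-1)]] with Q = [[1,1],[1,0]].
n = 265 = 100001001₂. Square-and-multiply, entries mod 312:
Q^1 = [[1,1],[1,0]]
Q^2 = (Q^1)² = [[2,1],[1,1]]
Q^4 = (Q^2)² = [[5,3],[3,2]]
Q^8 = (Q^4)² = [[34,21],[21,13]]
Q^16 = (Q^8)² = [[37,51],[51,298]]
Q^33 = (Q^16)²·Q = [[151,226],[226,237]]
Q^66 = (Q^33)² = [[245,16],[16,229]]
Q^132 = (Q^66)² = [[65,96],[96,281]]
Q^265 = (Q^132)²·Q = [[169,25],[25,144]]
F_265 mod 312 = Q^265[0][1] = 25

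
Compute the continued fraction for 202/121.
[1; 1, 2, 40]

Euclidean algorithm steps:
202 = 1 × 121 + 81
121 = 1 × 81 + 40
81 = 2 × 40 + 1
40 = 40 × 1 + 0
Continued fraction: [1; 1, 2, 40]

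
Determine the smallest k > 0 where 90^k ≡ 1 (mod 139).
138

139 is prime, so ord(90) divides φ(139) = 138.
Divisors of 138: 1, 2, 3, 6, 23, 46, 69, 138.
Repeated squaring: 90^1 ≡ 90, 90^2 ≡ 38, 90^4 ≡ 54, 90^8 ≡ 136, 90^16 ≡ 9, 90^32 ≡ 81, 90^64 ≡ 28, 90^128 ≡ 89 (mod 139).
Test 90^d mod 139 for each divisor d in increasing order:
90^1 ≡ 90
90^2 ≡ 38
90^3 = 90^2·90^1 ≡ 84
90^6 = 90^4·90^2 ≡ 106
90^23 = 90^16·90^4·90^2·90^1 ≡ 97
90^46 = 90^32·90^8·90^4·90^2 ≡ 96
90^69 = 90^64·90^4·90^1 ≡ 138
90^138 = 90^128·90^8·90^2 ≡ 1  ← first divisor giving 1
The order is 138.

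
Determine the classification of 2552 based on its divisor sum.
abundant

Proper divisors of 2552: sum = 1 + 2 + 4 + 8 + 11 + 22 + 29 + 44 + 58 + 88 + 116 + 232 + 319 + 638 + 1276 = 2848
Since 2848 > 2552, 2552 is abundant.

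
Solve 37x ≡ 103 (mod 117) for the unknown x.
x ≡ 85 (mod 117)

gcd(37, 117) = 1, which divides 103, so solutions exist.
Find 37^(-1) mod 117 by the extended Euclidean algorithm:
117 = 3 × 37 + 6  ⟹  6 = (1)·117 + (-3)·37
37 = 6 × 6 + 1  ⟹  1 = (-6)·117 + (19)·37
So (19)·37 ≡ 1 (mod 117), i.e. 37^(-1) ≡ 19 (mod 117).
x ≡ 19 × 103 = 1957 ≡ 85 (mod 117).
Check: 37 × 85 = 3145 ≡ 103 (mod 117).
Unique solution: x ≡ 85 (mod 117)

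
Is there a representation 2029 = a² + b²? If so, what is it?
2² + 45² (a=2, b=45)

Factorization: 2029 = 2029
By Fermat: n is sum of two squares iff every prime p ≡ 3 (mod 4) appears to even power.
All primes ≡ 3 (mod 4) appear to even power.
Search a = 0, 1, 2, … for 2029 - a² a perfect square: first hit at a = 2: 2029 - 4 = 2025 = 45².
2029 = 2² + 45² = 4 + 2025 ✓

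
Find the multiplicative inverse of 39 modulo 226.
29

gcd(39, 226) = 1, so the inverse exists.
Extended Euclidean algorithm on (226, 39):
226 = 5 × 39 + 31  ⟹  31 = (1)·226 + (-5)·39
39 = 1 × 31 + 8  ⟹  8 = (-1)·226 + (6)·39
31 = 3 × 8 + 7  ⟹  7 = (4)·226 + (-23)·39
8 = 1 × 7 + 1  ⟹  1 = (-5)·226 + (29)·39
So (29)·39 ≡ 1 (mod 226), i.e. 39^(-1) ≡ 29 (mod 226).
Check: 39 × 29 = 1131 ≡ 1 (mod 226)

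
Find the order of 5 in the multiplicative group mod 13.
4

13 is prime, so ord(5) divides φ(13) = 12.
Divisors of 12: 1, 2, 3, 4, 6, 12.
Repeated squaring: 5^1 ≡ 5, 5^2 ≡ 12, 5^4 ≡ 1, 5^8 ≡ 1 (mod 13).
Test 5^d mod 13 for each divisor d in increasing order:
5^1 ≡ 5
5^2 ≡ 12
5^3 = 5^2·5^1 ≡ 8
5^4 ≡ 1  ← first divisor giving 1
The order is 4.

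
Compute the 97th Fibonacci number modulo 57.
13

Matrix identity: Q^n = [[F_(n+1), F_n], [F_n, F_(n-1)]] with Q = [[1,1],[1,0]].
n = 97 = 1100001₂. Square-and-multiply, entries mod 57:
Q^1 = [[1,1],[1,0]]
Q^3 = (Q^1)²·Q = [[3,2],[2,1]]
Q^6 = (Q^3)² = [[13,8],[8,5]]
Q^12 = (Q^6)² = [[5,30],[30,32]]
Q^24 = (Q^12)² = [[13,27],[27,43]]
Q^48 = (Q^24)² = [[43,30],[30,13]]
Q^97 = (Q^48)²·Q = [[40,13],[13,27]]
F_97 mod 57 = Q^97[0][1] = 13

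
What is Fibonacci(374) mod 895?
257

Matrix identity: Q^n = [[F_(n+1), F_n], [F_n, F_(n-1)]] with Q = [[1,1],[1,0]].
n = 374 = 101110110₂. Square-and-multiply, entries mod 895:
Q^1 = [[1,1],[1,0]]
Q^2 = (Q^1)² = [[2,1],[1,1]]
Q^5 = (Q^2)²·Q = [[8,5],[5,3]]
Q^11 = (Q^5)²·Q = [[144,89],[89,55]]
Q^23 = (Q^11)²·Q = [[723,17],[17,706]]
Q^46 = (Q^23)² = [[338,128],[128,210]]
Q^93 = (Q^46)²·Q = [[292,853],[853,334]]
Q^187 = (Q^93)²·Q = [[771,213],[213,558]]
Q^374 = (Q^187)² = [[780,257],[257,523]]
F_374 mod 895 = Q^374[0][1] = 257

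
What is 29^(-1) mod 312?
269

gcd(29, 312) = 1, so the inverse exists.
Extended Euclidean algorithm on (312, 29):
312 = 10 × 29 + 22  ⟹  22 = (1)·312 + (-10)·29
29 = 1 × 22 + 7  ⟹  7 = (-1)·312 + (11)·29
22 = 3 × 7 + 1  ⟹  1 = (4)·312 + (-43)·29
So (-43)·29 ≡ 1 (mod 312), i.e. 29^(-1) ≡ -43 ≡ 269 (mod 312).
Check: 29 × 269 = 7801 ≡ 1 (mod 312)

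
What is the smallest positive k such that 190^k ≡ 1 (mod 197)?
49

197 is prime, so ord(190) divides φ(197) = 196.
Divisors of 196: 1, 2, 4, 7, 14, 28, 49, 98, 196.
Repeated squaring: 190^1 ≡ 190, 190^2 ≡ 49, 190^4 ≡ 37, 190^8 ≡ 187, 190^16 ≡ 100, 190^32 ≡ 150, 190^64 ≡ 42, 190^128 ≡ 188 (mod 197).
Test 190^d mod 197 for each divisor d in increasing order:
190^1 ≡ 190
190^2 ≡ 49
190^4 ≡ 37
190^7 = 190^4·190^2·190^1 ≡ 114
190^14 = 190^8·190^4·190^2 ≡ 191
190^28 = 190^16·190^8·190^4 ≡ 36
190^49 = 190^32·190^16·190^1 ≡ 1  ← first divisor giving 1
The order is 49.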